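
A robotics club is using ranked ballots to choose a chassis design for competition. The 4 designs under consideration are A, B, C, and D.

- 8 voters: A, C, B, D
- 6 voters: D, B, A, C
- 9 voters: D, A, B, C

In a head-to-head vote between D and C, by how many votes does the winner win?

Ballots ranking D above C: 6+9 = 15.
Ballots ranking C above D: 8.
D wins 15–8, a margin of 7.

7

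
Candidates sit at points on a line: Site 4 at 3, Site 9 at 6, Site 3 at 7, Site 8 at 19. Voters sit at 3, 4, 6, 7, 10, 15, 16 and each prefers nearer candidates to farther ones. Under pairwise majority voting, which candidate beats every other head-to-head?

Site 3

With single-peaked preferences on a line, the Condorcet winner is the candidate closest to the median voter.
The median voter (position 7) is closest to Site 3 at 7.
Check: Site 3 vs Site 4 — voters closer to Site 3: 5 of 7.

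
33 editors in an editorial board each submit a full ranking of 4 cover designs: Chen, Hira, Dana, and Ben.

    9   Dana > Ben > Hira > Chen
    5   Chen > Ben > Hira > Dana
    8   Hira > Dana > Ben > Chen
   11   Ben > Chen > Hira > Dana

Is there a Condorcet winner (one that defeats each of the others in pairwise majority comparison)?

Head-to-head results (33 voters total):
Chen vs Hira: Hira wins 17–16.
Chen vs Dana: Dana wins 17–16.
Chen vs Ben: Ben wins 28–5.
Hira vs Dana: Hira wins 24–9.
Hira vs Ben: Ben wins 25–8.
Dana vs Ben: Dana wins 17–16.
No candidate beats all others: Hira beats Dana beats Ben beats Hira, a majority cycle.

No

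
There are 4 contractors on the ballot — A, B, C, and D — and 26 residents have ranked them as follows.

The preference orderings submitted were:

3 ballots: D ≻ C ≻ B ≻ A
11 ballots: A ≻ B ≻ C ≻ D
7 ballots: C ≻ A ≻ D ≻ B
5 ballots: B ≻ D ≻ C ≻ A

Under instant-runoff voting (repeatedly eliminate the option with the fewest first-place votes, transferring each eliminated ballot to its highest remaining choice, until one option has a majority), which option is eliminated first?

D

Round 1: A 11, C 7, B 5, D 3. D has the fewest and is eliminated.
Round 2: A 11, C 10, B 5. B has the fewest and is eliminated.
Round 3: C 15, A 11. C has a majority.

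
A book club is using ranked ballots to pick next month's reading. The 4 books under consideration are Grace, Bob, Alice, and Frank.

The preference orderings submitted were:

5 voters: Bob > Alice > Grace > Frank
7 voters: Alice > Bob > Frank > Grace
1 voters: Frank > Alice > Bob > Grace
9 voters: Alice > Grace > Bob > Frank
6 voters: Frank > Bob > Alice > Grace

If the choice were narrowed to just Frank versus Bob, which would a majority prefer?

Ballots ranking Frank above Bob: 1+6 = 7.
Ballots ranking Bob above Frank: 5+7+9 = 21.
Bob wins the head-to-head, 21–7.

Bob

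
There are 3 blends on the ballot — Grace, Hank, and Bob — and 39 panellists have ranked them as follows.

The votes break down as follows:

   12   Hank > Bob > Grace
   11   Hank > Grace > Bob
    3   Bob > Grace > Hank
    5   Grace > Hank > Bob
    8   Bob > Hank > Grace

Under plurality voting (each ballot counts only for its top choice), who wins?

First-place vote totals:
  Grace: 5
  Hank: 23
  Bob: 11
Hank has the most first-place votes.

Hank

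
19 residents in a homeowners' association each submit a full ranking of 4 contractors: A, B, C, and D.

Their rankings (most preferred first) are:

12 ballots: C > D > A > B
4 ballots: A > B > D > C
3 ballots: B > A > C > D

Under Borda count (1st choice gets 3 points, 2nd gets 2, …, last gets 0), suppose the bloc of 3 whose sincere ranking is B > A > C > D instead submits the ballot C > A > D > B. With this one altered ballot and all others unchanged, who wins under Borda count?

C

Borda totals with the altered ballot: A 30, B 8, C 45, D 31.
The winner is unchanged: still C.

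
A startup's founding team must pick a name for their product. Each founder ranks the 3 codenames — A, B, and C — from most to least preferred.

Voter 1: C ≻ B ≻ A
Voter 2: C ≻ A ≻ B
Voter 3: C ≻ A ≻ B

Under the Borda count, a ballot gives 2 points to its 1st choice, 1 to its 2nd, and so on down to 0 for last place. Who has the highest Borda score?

C

Borda scores:
  A: 0 + 1 + 1 = 2
  B: 1 + 0 + 0 = 1
  C: 2 + 2 + 2 = 6
C has the highest total.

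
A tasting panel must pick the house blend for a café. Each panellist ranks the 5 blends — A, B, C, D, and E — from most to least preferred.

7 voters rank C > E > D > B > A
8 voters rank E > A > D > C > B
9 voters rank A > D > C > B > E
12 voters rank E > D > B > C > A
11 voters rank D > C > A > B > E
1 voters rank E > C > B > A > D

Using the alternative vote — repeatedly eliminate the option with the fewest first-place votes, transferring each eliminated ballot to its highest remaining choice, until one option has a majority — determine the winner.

Round 1: E 21, D 11, A 9, C 7, B 0. B has the fewest and is eliminated.
Round 2: E 21, D 11, A 9, C 7. C has the fewest and is eliminated.
Round 3: E 28, D 11, A 9. E has a majority.

E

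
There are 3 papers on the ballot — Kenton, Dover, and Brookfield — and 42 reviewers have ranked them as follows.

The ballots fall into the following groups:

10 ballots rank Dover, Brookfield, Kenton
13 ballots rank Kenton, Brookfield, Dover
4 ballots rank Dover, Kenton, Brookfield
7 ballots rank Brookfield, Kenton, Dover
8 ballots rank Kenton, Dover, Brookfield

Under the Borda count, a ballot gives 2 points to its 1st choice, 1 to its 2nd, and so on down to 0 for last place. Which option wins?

Kenton

Borda scores:
  Kenton: 10·0 + 13·2 + 4·1 + 7·1 + 8·2 = 53
  Dover: 10·2 + 13·0 + 4·2 + 7·0 + 8·1 = 36
  Brookfield: 10·1 + 13·1 + 4·0 + 7·2 + 8·0 = 37
Kenton has the highest total.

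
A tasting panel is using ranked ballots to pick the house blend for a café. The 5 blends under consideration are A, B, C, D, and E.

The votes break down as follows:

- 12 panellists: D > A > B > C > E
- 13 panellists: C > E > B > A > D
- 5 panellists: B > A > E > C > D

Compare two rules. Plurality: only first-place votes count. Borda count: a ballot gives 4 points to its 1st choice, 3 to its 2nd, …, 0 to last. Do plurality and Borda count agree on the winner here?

Plurality first-place counts: A 0, B 5, C 13, D 12, E 0 → C.
Borda totals: A 64, B 70, C 69, D 48, E 49 → B.
The two rules disagree: plurality picks C, Borda picks B.

No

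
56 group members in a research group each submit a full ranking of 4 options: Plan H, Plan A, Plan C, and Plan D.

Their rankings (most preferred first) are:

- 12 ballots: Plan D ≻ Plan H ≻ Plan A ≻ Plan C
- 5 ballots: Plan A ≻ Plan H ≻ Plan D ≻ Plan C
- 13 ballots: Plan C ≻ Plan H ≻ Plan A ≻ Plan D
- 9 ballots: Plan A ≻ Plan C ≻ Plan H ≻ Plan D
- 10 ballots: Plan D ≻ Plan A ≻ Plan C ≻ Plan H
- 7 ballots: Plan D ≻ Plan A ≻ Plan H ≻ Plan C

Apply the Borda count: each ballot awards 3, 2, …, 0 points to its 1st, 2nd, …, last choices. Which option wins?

Plan A

Borda scores:
  Plan H: 12·2 + 5·2 + 13·2 + 9·1 + 10·0 + 7·1 = 76
  Plan A: 12·1 + 5·3 + 13·1 + 9·3 + 10·2 + 7·2 = 101
  Plan C: 12·0 + 5·0 + 13·3 + 9·2 + 10·1 + 7·0 = 67
  Plan D: 12·3 + 5·1 + 13·0 + 9·0 + 10·3 + 7·3 = 92
Plan A has the highest total.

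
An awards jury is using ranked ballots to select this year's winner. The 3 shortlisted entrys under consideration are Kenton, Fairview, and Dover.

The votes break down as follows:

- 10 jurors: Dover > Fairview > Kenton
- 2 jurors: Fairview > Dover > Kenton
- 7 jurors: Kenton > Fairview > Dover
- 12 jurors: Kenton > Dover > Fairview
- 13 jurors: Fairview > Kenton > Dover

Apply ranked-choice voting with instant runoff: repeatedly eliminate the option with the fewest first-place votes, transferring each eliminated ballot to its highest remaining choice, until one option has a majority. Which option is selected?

Fairview

Round 1: Kenton 19, Fairview 15, Dover 10. Dover has the fewest and is eliminated.
Round 2: Fairview 25, Kenton 19. Fairview has a majority.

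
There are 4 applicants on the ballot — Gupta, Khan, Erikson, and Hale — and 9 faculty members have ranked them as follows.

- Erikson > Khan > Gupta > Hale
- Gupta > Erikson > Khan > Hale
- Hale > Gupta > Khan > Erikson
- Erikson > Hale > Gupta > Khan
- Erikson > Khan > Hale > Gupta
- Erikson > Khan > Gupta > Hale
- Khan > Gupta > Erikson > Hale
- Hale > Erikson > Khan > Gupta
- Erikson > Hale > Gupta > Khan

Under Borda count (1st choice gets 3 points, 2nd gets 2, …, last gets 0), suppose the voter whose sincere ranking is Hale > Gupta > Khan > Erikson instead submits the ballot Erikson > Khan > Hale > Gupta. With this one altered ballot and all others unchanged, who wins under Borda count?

Erikson

Borda totals with the altered ballot: Gupta 9, Khan 13, Erikson 23, Hale 9.
The winner is unchanged: still Erikson.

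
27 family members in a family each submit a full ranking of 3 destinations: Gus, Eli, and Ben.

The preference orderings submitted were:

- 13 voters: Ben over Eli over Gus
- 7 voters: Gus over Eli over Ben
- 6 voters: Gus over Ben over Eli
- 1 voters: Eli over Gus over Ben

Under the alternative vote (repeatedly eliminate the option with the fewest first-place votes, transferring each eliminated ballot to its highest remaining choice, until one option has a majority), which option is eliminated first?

Round 1: Gus 13, Ben 13, Eli 1. Eli has the fewest and is eliminated.
Round 2: Gus 14, Ben 13. Gus has a majority.

Eli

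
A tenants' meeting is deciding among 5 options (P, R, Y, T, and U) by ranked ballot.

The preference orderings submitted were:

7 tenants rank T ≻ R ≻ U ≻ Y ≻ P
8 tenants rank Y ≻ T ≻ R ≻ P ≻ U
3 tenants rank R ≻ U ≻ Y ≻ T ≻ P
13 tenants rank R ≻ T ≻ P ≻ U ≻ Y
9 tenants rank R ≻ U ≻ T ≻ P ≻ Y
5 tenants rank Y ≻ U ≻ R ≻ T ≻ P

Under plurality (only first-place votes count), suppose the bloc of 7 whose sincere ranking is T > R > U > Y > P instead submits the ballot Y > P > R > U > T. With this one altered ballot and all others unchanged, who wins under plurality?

R

First-place totals with the altered ballot: P 0, R 25, Y 20, T 0, U 0.
The winner is unchanged: still R.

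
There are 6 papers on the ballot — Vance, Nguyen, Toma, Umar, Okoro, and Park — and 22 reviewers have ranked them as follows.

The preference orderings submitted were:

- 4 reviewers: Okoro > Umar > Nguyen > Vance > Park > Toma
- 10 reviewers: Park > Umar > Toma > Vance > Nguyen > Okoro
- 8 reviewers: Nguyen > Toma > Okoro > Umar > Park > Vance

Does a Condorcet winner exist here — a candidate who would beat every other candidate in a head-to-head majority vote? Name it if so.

Head-to-head results (22 voters total):
Vance vs Nguyen: Nguyen wins 12–10.
Vance vs Toma: Toma wins 18–4.
Vance vs Umar: Umar wins 22–0.
Vance vs Okoro: Okoro wins 12–10.
Vance vs Park: Park wins 18–4.
Nguyen vs Toma: Nguyen wins 12–10.
Nguyen vs Umar: Umar wins 14–8.
Nguyen vs Okoro: Nguyen wins 18–4.
Nguyen vs Park: Nguyen wins 12–10.
Toma vs Umar: Umar wins 14–8.
Toma vs Okoro: Toma wins 18–4.
Toma vs Park: Park wins 14–8.
Umar vs Okoro: Okoro wins 12–10.
Umar vs Park: Umar wins 12–10.
Okoro vs Park: Okoro wins 12–10.
No candidate beats all others: Nguyen beats Okoro beats Umar beats Nguyen, a majority cycle.

There is no Condorcet winner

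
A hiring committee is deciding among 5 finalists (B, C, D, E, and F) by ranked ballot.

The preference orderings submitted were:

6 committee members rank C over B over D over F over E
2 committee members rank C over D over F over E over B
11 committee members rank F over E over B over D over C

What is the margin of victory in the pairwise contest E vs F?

Ballots ranking E above F: 0.
Ballots ranking F above E: 6+2+11 = 19.
F wins 19–0, a margin of 19.

19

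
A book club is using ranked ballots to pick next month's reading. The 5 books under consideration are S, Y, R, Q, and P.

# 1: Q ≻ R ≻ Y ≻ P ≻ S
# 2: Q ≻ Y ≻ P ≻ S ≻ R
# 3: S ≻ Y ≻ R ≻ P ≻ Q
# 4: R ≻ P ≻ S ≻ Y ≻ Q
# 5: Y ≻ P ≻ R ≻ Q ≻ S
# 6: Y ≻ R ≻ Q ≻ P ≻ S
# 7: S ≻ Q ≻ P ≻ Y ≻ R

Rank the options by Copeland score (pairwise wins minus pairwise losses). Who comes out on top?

Y

Pairwise results:
  S vs Y: Y wins 4–3.
  S vs R: R wins 4–3.
  S vs Q: Q wins 4–3.
  S vs P: P wins 5–2.
  Y vs R: Y wins 5–2.
  Y vs Q: Y wins 4–3.
  Y vs P: Y wins 5–2.
  R vs Q: R wins 4–3.
  R vs P: R wins 4–3.
  Q vs P: Q wins 4–3.
Copeland scores (wins − losses):
  S: 0 − 4 = -4
  Y: 4 − 0 = 4
  R: 3 − 1 = 2
  Q: 2 − 2 = 0
  P: 1 − 3 = -2
Y has the best Copeland score.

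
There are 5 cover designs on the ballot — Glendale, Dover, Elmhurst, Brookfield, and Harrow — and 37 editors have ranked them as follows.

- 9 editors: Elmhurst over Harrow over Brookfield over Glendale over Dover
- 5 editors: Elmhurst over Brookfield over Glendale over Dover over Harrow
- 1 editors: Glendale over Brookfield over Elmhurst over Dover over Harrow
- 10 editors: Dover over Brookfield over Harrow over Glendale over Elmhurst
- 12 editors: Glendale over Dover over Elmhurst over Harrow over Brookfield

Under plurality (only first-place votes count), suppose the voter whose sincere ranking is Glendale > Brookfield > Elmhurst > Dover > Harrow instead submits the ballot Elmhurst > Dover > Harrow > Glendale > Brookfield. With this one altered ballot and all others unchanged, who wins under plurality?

Elmhurst

First-place totals with the altered ballot: Glendale 12, Dover 10, Elmhurst 15, Brookfield 0, Harrow 0.
The winner is unchanged: still Elmhurst.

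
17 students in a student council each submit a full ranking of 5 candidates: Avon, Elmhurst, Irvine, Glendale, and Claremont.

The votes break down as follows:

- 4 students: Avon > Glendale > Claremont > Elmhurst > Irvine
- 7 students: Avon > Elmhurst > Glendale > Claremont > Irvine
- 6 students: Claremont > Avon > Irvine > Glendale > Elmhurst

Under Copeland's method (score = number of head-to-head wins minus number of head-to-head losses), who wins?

Pairwise results:
  Avon vs Elmhurst: Avon wins 17–0.
  Avon vs Irvine: Avon wins 17–0.
  Avon vs Glendale: Avon wins 17–0.
  Avon vs Claremont: Avon wins 11–6.
  Elmhurst vs Irvine: Elmhurst wins 11–6.
  Elmhurst vs Glendale: Glendale wins 10–7.
  Elmhurst vs Claremont: Claremont wins 10–7.
  Irvine vs Glendale: Glendale wins 11–6.
  Irvine vs Claremont: Claremont wins 17–0.
  Glendale vs Claremont: Glendale wins 11–6.
Copeland scores (wins − losses):
  Avon: 4 − 0 = 4
  Elmhurst: 1 − 3 = -2
  Irvine: 0 − 4 = -4
  Glendale: 3 − 1 = 2
  Claremont: 2 − 2 = 0
Avon has the best Copeland score.

Avon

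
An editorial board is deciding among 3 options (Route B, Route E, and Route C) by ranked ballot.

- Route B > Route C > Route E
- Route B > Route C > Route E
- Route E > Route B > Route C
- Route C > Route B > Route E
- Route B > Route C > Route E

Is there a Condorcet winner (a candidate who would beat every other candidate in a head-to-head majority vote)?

Yes

Head-to-head results (5 voters total):
Route B vs Route E: Route B wins 4–1.
Route B vs Route C: Route B wins 4–1.
Route E vs Route C: Route C wins 4–1.
Route B beats each rival — Route E (4–1), Route C (4–1) — so Route B is the Condorcet winner.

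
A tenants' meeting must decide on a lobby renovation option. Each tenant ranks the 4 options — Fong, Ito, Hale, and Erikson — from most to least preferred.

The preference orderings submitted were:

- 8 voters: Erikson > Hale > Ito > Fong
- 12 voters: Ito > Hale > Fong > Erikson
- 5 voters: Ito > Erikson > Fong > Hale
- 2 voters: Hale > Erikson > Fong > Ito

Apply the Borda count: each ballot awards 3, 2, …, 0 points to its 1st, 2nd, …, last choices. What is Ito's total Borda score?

Borda scores:
  Fong: 8·0 + 12·1 + 5·1 + 2·1 = 19
  Ito: 8·1 + 12·3 + 5·3 + 2·0 = 59
  Hale: 8·2 + 12·2 + 5·0 + 2·3 = 46
  Erikson: 8·3 + 12·0 + 5·2 + 2·2 = 38

59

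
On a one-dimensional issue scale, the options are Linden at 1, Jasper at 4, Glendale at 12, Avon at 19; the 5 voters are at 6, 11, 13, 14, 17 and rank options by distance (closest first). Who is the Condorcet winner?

Glendale

With single-peaked preferences on a line, the Condorcet winner is the candidate closest to the median voter.
The median voter (position 13) is closest to Glendale at 12.
Check: Glendale vs Jasper — voters closer to Glendale: 4 of 5.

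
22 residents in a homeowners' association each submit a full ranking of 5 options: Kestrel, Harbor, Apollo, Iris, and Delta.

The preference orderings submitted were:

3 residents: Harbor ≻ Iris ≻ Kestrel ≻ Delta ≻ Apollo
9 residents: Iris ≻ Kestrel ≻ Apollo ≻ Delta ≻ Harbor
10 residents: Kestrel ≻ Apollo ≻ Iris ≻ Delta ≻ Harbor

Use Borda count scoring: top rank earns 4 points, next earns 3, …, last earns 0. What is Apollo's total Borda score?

48

Borda scores:
  Kestrel: 3·2 + 9·3 + 10·4 = 73
  Harbor: 3·4 + 9·0 + 10·0 = 12
  Apollo: 3·0 + 9·2 + 10·3 = 48
  Iris: 3·3 + 9·4 + 10·2 = 65
  Delta: 3·1 + 9·1 + 10·1 = 22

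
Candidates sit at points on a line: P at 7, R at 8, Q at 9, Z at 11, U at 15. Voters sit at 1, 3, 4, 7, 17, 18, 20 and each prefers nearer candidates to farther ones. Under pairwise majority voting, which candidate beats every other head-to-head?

P

With single-peaked preferences on a line, the Condorcet winner is the candidate closest to the median voter.
The median voter (position 7) is closest to P at 7.
Check: P vs R — voters closer to P: 4 of 7.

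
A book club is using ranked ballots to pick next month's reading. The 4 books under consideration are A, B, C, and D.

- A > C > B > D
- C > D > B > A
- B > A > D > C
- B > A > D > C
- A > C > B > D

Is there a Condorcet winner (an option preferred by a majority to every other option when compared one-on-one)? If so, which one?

Head-to-head results (5 voters total):
A vs B: B wins 3–2.
A vs C: A wins 4–1.
A vs D: A wins 4–1.
B vs C: C wins 3–2.
B vs D: B wins 4–1.
C vs D: C wins 3–2.
No candidate beats all others: A beats C beats B beats A, a majority cycle.

No Condorcet winner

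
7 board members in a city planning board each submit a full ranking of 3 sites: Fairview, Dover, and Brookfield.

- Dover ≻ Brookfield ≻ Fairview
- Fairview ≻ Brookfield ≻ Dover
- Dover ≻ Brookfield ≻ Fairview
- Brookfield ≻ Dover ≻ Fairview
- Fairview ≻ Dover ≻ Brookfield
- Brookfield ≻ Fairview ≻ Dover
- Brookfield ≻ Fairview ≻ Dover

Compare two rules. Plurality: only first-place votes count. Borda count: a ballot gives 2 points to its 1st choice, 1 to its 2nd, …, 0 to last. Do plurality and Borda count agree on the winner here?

Plurality first-place counts: Fairview 2, Dover 2, Brookfield 3 → Brookfield.
Borda totals: Fairview 6, Dover 6, Brookfield 9 → Brookfield.
The two rules agree on Brookfield.

Yes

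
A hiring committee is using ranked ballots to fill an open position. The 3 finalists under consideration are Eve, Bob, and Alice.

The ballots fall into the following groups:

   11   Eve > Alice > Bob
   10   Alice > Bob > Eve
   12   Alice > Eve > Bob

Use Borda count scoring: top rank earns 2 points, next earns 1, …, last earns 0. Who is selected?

Alice

Borda scores:
  Eve: 11·2 + 10·0 + 12·1 = 34
  Bob: 11·0 + 10·1 + 12·0 = 10
  Alice: 11·1 + 10·2 + 12·2 = 55
Alice has the highest total.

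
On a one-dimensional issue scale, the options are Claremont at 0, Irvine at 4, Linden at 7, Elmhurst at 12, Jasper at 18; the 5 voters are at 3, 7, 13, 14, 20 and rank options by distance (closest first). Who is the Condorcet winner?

With single-peaked preferences on a line, the Condorcet winner is the candidate closest to the median voter.
The median voter (position 13) is closest to Elmhurst at 12.
Check: Elmhurst vs Claremont — voters closer to Elmhurst: 4 of 5.

Elmhurst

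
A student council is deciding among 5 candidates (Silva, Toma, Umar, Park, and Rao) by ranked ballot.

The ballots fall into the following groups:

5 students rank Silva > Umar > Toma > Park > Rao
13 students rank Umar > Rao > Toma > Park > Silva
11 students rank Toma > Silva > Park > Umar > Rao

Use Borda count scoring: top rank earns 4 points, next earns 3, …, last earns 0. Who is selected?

Borda scores:
  Silva: 5·4 + 13·0 + 11·3 = 53
  Toma: 5·2 + 13·2 + 11·4 = 80
  Umar: 5·3 + 13·4 + 11·1 = 78
  Park: 5·1 + 13·1 + 11·2 = 40
  Rao: 5·0 + 13·3 + 11·0 = 39
Toma has the highest total.

Toma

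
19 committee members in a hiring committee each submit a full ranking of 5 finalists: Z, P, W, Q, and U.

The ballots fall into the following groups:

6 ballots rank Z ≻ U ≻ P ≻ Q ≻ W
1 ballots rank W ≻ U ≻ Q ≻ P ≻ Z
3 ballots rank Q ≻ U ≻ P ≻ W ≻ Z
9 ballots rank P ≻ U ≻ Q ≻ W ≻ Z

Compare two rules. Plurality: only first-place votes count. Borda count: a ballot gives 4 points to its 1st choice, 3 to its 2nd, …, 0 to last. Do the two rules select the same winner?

Plurality first-place counts: Z 6, P 9, W 1, Q 3, U 0 → P.
Borda totals: Z 24, P 55, W 16, Q 38, U 57 → U.
The two rules disagree: plurality picks P, Borda picks U.

No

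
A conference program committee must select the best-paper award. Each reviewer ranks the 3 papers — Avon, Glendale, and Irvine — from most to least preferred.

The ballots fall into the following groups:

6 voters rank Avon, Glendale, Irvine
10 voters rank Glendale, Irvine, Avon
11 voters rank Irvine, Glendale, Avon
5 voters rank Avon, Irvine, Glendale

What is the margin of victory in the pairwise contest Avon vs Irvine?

10

Ballots ranking Avon above Irvine: 6+5 = 11.
Ballots ranking Irvine above Avon: 10+11 = 21.
Irvine wins 21–11, a margin of 10.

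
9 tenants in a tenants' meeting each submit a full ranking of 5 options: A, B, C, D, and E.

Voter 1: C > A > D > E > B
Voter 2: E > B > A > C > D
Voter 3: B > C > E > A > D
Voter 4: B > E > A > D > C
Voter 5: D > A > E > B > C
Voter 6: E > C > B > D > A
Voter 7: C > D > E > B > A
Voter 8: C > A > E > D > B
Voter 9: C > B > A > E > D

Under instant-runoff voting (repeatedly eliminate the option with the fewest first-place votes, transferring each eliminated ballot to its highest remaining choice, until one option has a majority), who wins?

C

Round 1: C 4, B 2, E 2, D 1, A 0. A has the fewest and is eliminated.
Round 2: C 4, B 2, E 2, D 1. D has the fewest and is eliminated.
Round 3: C 4, E 3, B 2. B has the fewest and is eliminated.
Round 4: C 5, E 4. C has a majority.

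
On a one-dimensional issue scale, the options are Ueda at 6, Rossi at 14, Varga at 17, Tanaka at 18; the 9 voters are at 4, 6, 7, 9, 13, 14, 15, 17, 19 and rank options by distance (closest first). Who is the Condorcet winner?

Rossi

With single-peaked preferences on a line, the Condorcet winner is the candidate closest to the median voter.
The median voter (position 13) is closest to Rossi at 14.
Check: Rossi vs Varga — voters closer to Rossi: 7 of 9.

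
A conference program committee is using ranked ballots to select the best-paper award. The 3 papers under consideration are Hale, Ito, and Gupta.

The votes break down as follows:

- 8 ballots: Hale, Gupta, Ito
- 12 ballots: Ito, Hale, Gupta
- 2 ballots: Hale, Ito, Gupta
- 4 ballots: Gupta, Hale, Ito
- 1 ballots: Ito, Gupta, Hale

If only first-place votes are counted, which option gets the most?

Ito

First-place vote totals:
  Hale: 10
  Ito: 13
  Gupta: 4
Ito has the most first-place votes.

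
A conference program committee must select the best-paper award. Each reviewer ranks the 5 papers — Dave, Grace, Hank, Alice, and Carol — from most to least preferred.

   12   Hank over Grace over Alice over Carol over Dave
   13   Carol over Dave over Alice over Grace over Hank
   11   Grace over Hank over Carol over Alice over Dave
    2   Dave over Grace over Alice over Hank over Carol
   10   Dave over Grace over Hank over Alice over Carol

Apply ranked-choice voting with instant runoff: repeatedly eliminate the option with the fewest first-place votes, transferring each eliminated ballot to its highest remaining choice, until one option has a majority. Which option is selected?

Round 1: Carol 13, Dave 12, Hank 12, Grace 11, Alice 0. Alice has the fewest and is eliminated.
Round 2: Carol 13, Dave 12, Hank 12, Grace 11. Grace has the fewest and is eliminated.
Round 3: Hank 23, Carol 13, Dave 12. Dave has the fewest and is eliminated.
Round 4: Hank 35, Carol 13. Hank has a majority.

Hank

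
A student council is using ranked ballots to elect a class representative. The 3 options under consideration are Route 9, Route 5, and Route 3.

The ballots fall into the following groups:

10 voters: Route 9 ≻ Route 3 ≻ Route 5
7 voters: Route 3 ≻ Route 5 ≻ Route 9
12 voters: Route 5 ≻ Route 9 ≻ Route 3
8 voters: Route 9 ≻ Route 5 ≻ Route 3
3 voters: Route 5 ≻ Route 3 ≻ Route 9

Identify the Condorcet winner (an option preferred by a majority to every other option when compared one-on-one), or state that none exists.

Head-to-head results (40 voters total):
Route 9 vs Route 5: Route 5 wins 22–18.
Route 9 vs Route 3: Route 9 wins 30–10.
Route 5 vs Route 3: Route 5 wins 23–17.
Route 5 beats each rival — Route 9 (22–18), Route 3 (23–17) — so Route 5 is the Condorcet winner.

Route 5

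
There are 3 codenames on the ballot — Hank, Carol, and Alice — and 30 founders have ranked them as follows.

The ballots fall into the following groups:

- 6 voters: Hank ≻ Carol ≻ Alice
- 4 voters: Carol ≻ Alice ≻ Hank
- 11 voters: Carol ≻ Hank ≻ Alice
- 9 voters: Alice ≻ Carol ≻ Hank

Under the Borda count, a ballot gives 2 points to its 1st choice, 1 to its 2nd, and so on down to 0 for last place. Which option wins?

Borda scores:
  Hank: 6·2 + 4·0 + 11·1 + 9·0 = 23
  Carol: 6·1 + 4·2 + 11·2 + 9·1 = 45
  Alice: 6·0 + 4·1 + 11·0 + 9·2 = 22
Carol has the highest total.

Carol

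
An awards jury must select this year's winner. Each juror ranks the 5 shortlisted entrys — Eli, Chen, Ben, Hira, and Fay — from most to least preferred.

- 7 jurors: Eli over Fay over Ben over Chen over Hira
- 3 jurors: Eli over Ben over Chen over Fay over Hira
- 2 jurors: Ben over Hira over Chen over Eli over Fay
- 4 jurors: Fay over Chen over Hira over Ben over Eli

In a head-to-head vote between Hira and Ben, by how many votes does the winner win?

8

Ballots ranking Hira above Ben: 4.
Ballots ranking Ben above Hira: 7+3+2 = 12.
Ben wins 12–4, a margin of 8.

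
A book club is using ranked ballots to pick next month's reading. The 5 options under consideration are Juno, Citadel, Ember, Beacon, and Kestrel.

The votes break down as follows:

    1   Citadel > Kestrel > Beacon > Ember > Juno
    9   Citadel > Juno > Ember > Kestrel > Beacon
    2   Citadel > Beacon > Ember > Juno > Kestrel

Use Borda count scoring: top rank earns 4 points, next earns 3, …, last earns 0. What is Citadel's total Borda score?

Borda scores:
  Juno: 0 + 9·3 + 2·1 = 29
  Citadel: 4 + 9·4 + 2·4 = 48
  Ember: 1 + 9·2 + 2·2 = 23
  Beacon: 2 + 9·0 + 2·3 = 8
  Kestrel: 3 + 9·1 + 2·0 = 12

48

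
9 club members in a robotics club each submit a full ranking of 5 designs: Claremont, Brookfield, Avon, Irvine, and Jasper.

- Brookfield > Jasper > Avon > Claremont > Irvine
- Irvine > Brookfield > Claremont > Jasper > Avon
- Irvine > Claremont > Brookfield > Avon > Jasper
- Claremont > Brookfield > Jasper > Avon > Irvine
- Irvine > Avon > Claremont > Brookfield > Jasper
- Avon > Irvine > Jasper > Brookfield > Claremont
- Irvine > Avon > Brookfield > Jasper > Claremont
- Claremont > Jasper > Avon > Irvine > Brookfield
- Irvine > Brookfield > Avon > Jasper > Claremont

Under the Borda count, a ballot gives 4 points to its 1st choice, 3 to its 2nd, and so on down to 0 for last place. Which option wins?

Irvine

Borda scores:
  Claremont: 1 + 2 + 3 + 4 + 2 + 0 + 0 + 4 + 0 = 16
  Brookfield: 4 + 3 + 2 + 3 + 1 + 1 + 2 + 0 + 3 = 19
  Avon: 2 + 0 + 1 + 1 + 3 + 4 + 3 + 2 + 2 = 18
  Irvine: 0 + 4 + 4 + 0 + 4 + 3 + 4 + 1 + 4 = 24
  Jasper: 3 + 1 + 0 + 2 + 0 + 2 + 1 + 3 + 1 = 13
Irvine has the highest total.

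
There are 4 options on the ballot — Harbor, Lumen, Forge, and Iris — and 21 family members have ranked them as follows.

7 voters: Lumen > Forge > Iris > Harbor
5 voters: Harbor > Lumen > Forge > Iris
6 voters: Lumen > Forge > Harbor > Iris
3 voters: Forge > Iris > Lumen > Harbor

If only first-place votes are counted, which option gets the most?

Lumen

First-place vote totals:
  Harbor: 5
  Lumen: 13
  Forge: 3
  Iris: 0
Lumen has the most first-place votes.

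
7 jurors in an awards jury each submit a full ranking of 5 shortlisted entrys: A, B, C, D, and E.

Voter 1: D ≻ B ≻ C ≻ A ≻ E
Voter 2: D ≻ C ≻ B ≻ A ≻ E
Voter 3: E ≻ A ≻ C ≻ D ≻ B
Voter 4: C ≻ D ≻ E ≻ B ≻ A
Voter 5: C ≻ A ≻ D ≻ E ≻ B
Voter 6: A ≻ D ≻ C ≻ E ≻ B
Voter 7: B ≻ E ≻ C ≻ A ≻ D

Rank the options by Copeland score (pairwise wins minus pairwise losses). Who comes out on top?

C

Pairwise results:
  A vs B: B wins 4–3.
  A vs C: C wins 5–2.
  A vs D: A wins 4–3.
  A vs E: A wins 4–3.
  B vs C: C wins 5–2.
  B vs D: D wins 6–1.
  B vs E: E wins 4–3.
  C vs D: C wins 4–3.
  C vs E: C wins 5–2.
  D vs E: D wins 5–2.
Copeland scores (wins − losses):
  A: 2 − 2 = 0
  B: 1 − 3 = -2
  C: 4 − 0 = 4
  D: 2 − 2 = 0
  E: 1 − 3 = -2
C has the best Copeland score.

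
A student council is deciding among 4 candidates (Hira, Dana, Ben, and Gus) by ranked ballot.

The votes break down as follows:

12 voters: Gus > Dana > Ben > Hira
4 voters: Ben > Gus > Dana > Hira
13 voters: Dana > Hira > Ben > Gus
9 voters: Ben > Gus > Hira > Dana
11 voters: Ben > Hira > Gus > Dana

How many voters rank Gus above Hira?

25

Ballots ranking Gus above Hira: 12+4+9 = 25.
Ballots ranking Hira above Gus: 13+11 = 24.
So 25 of 49 voters prefer Gus to Hira.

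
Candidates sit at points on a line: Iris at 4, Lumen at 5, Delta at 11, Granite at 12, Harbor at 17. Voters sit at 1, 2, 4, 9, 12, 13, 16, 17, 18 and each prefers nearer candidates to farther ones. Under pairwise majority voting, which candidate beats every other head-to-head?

With single-peaked preferences on a line, the Condorcet winner is the candidate closest to the median voter.
The median voter (position 12) is closest to Granite at 12.
Check: Granite vs Delta — voters closer to Granite: 5 of 9.

Granite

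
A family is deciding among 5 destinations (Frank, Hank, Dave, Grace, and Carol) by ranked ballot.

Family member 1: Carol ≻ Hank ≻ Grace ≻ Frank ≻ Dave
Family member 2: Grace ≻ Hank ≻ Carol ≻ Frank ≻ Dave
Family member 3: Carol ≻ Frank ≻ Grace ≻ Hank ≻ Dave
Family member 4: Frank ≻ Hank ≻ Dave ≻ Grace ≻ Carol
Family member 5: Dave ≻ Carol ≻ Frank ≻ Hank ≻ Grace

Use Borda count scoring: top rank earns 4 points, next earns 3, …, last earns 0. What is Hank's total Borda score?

Borda scores:
  Frank: 1 + 1 + 3 + 4 + 2 = 11
  Hank: 3 + 3 + 1 + 3 + 1 = 11
  Dave: 0 + 0 + 0 + 2 + 4 = 6
  Grace: 2 + 4 + 2 + 1 + 0 = 9
  Carol: 4 + 2 + 4 + 0 + 3 = 13

11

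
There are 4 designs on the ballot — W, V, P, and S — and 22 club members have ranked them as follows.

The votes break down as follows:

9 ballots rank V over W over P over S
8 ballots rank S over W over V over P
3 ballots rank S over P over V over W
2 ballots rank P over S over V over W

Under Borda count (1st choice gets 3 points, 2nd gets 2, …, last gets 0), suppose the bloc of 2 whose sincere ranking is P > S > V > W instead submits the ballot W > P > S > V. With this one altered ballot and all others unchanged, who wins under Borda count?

Borda totals with the altered ballot: W 40, V 38, P 19, S 35.
The switch changes the winner from V to W.

W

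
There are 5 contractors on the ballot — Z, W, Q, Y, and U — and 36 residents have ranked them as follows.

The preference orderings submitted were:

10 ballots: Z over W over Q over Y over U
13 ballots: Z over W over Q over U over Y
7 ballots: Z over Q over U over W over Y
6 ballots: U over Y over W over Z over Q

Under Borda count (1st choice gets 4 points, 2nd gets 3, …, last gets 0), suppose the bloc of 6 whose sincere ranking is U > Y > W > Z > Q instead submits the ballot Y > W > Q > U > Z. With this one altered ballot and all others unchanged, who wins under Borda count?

Z

Borda totals with the altered ballot: Z 120, W 94, Q 79, Y 34, U 33.
The winner is unchanged: still Z.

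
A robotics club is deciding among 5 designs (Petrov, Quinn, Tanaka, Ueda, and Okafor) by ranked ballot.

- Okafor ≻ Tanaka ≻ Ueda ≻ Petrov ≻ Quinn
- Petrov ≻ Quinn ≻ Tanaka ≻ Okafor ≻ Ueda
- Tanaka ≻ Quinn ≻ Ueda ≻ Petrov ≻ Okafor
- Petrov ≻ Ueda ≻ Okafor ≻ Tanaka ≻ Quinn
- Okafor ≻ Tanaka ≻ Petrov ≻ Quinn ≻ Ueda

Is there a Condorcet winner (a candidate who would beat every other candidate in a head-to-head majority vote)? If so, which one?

There is no Condorcet winner

Head-to-head results (5 voters total):
Petrov vs Quinn: Petrov wins 4–1.
Petrov vs Tanaka: Tanaka wins 3–2.
Petrov vs Ueda: Petrov wins 3–2.
Petrov vs Okafor: Petrov wins 3–2.
Quinn vs Tanaka: Tanaka wins 4–1.
Quinn vs Ueda: Quinn wins 3–2.
Quinn vs Okafor: Okafor wins 3–2.
Tanaka vs Ueda: Tanaka wins 4–1.
Tanaka vs Okafor: Okafor wins 3–2.
Ueda vs Okafor: Okafor wins 3–2.
No candidate beats all others: Petrov beats Okafor beats Tanaka beats Petrov, a majority cycle.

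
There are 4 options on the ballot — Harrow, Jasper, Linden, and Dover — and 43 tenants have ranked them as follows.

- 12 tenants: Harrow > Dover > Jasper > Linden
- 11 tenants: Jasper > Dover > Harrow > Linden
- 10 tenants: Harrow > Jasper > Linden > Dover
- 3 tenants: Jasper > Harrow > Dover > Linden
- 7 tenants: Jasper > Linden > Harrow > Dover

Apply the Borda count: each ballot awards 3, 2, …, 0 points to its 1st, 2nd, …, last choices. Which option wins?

Jasper

Borda scores:
  Harrow: 12·3 + 11·1 + 10·3 + 3·2 + 7·1 = 90
  Jasper: 12·1 + 11·3 + 10·2 + 3·3 + 7·3 = 95
  Linden: 12·0 + 11·0 + 10·1 + 3·0 + 7·2 = 24
  Dover: 12·2 + 11·2 + 10·0 + 3·1 + 7·0 = 49
Jasper has the highest total.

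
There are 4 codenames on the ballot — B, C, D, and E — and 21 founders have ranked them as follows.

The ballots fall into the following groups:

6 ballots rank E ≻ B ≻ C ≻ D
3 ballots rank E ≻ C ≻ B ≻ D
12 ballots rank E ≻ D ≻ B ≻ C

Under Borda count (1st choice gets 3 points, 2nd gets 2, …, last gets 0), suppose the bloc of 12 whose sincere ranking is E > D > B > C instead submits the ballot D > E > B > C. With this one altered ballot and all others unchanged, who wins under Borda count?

E

Borda totals with the altered ballot: B 27, C 12, D 36, E 51.
The winner is unchanged: still E.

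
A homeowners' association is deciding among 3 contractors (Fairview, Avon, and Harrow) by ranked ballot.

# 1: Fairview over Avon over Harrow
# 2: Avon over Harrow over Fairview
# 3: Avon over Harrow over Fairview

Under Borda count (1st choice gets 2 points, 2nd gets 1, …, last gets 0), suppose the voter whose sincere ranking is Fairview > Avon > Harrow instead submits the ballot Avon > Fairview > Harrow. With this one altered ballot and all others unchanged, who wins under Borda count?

Avon

Borda totals with the altered ballot: Fairview 1, Avon 6, Harrow 2.
The winner is unchanged: still Avon.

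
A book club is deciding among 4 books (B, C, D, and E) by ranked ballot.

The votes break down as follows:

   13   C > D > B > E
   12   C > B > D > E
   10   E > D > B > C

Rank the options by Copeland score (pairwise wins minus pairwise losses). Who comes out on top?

C

Pairwise results:
  B vs C: C wins 25–10.
  B vs D: D wins 23–12.
  B vs E: B wins 25–10.
  C vs D: C wins 25–10.
  C vs E: C wins 25–10.
  D vs E: D wins 25–10.
Copeland scores (wins − losses):
  B: 1 − 2 = -1
  C: 3 − 0 = 3
  D: 2 − 1 = 1
  E: 0 − 3 = -3
C has the best Copeland score.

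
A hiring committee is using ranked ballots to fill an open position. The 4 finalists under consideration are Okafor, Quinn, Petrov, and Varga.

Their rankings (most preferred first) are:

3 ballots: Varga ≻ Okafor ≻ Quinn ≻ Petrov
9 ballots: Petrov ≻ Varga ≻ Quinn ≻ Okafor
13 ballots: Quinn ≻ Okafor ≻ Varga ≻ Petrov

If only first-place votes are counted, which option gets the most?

Quinn

First-place vote totals:
  Okafor: 0
  Quinn: 13
  Petrov: 9
  Varga: 3
Quinn has the most first-place votes.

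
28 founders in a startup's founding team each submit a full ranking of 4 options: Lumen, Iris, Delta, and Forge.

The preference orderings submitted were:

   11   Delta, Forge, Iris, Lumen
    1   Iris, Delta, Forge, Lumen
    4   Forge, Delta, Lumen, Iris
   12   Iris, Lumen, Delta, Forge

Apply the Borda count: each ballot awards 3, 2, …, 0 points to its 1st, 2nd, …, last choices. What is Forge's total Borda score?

35

Borda scores:
  Lumen: 11·0 + 0 + 4·1 + 12·2 = 28
  Iris: 11·1 + 3 + 4·0 + 12·3 = 50
  Delta: 11·3 + 2 + 4·2 + 12·1 = 55
  Forge: 11·2 + 1 + 4·3 + 12·0 = 35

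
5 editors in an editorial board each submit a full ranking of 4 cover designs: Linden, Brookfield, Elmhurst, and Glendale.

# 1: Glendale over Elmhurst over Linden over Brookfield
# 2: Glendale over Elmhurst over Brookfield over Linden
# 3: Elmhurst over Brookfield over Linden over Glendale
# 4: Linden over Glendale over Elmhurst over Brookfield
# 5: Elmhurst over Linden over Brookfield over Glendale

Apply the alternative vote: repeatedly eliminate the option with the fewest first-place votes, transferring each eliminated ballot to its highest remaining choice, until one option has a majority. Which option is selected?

Round 1: Elmhurst 2, Glendale 2, Linden 1, Brookfield 0. Brookfield has the fewest and is eliminated.
Round 2: Elmhurst 2, Glendale 2, Linden 1. Linden has the fewest and is eliminated.
Round 3: Glendale 3, Elmhurst 2. Glendale has a majority.

Glendale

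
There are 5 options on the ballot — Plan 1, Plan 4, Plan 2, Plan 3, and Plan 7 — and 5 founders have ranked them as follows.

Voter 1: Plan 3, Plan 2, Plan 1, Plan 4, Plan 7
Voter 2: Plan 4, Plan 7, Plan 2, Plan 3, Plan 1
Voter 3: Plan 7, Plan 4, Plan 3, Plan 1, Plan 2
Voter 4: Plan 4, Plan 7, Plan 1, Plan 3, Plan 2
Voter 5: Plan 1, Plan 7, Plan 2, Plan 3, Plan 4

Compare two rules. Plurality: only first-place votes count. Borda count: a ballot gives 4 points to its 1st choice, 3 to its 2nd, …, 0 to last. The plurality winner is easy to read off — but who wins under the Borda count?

Plan 7

Plurality first-place counts: Plan 1 1, Plan 4 2, Plan 2 0, Plan 3 1, Plan 7 1 → Plan 4.
Borda totals: Plan 1 9, Plan 4 12, Plan 2 7, Plan 3 9, Plan 7 13 → Plan 7.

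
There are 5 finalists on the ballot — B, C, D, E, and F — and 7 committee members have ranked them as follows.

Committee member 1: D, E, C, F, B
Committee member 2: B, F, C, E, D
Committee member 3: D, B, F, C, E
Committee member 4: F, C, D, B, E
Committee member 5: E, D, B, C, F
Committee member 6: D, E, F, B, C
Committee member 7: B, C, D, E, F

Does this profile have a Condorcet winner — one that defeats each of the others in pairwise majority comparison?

Head-to-head results (7 voters total):
B vs C: B wins 5–2.
B vs D: D wins 5–2.
B vs E: B wins 4–3.
B vs F: B wins 4–3.
C vs D: D wins 4–3.
C vs E: C wins 4–3.
C vs F: F wins 4–3.
D vs E: D wins 5–2.
D vs F: D wins 5–2.
E vs F: E wins 4–3.
D beats each rival — B (5–2), C (4–3), E (5–2), F (5–2) — so D is the Condorcet winner.

Yes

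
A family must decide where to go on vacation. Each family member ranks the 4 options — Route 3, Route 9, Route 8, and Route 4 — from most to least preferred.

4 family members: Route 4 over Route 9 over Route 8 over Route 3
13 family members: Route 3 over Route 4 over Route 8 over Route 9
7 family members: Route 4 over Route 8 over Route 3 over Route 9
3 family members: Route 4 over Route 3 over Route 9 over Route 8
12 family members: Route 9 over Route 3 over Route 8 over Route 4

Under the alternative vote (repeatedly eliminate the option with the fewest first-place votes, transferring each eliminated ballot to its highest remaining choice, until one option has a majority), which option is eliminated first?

Route 8

Round 1: Route 4 14, Route 3 13, Route 9 12, Route 8 0. Route 8 has the fewest and is eliminated.
Round 2: Route 4 14, Route 3 13, Route 9 12. Route 9 has the fewest and is eliminated.
Round 3: Route 3 25, Route 4 14. Route 3 has a majority.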